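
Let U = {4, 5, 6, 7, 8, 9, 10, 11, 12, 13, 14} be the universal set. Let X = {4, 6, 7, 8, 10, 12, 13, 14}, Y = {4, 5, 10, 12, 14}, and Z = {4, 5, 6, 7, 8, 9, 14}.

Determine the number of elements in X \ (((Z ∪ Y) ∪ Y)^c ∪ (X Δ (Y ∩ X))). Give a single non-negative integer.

Z ∪ Y = {4, 5, 6, 7, 8, 9, 10, 12, 14}
(Z ∪ Y) ∪ Y = {4, 5, 6, 7, 8, 9, 10, 12, 14}
((Z ∪ Y) ∪ Y)^c = {11, 13}
Y ∩ X = {4, 10, 12, 14}
X Δ (Y ∩ X) = {6, 7, 8, 13}
((Z ∪ Y) ∪ Y)^c ∪ (X Δ (Y ∩ X)) = {6, 7, 8, 11, 13}
X \ (((Z ∪ Y) ∪ Y)^c ∪ (X Δ (Y ∩ X))) = {4, 10, 12, 14}
|X \ (((Z ∪ Y) ∪ Y)^c ∪ (X Δ (Y ∩ X)))| = 4

4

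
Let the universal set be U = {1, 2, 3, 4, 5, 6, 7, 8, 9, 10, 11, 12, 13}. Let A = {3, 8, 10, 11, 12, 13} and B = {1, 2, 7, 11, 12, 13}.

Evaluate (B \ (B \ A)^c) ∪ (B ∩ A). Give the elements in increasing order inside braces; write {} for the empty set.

B \ A = {1, 2, 7}
(B \ A)^c = {3, 4, 5, 6, 8, 9, 10, 11, 12, 13}
B \ (B \ A)^c = {1, 2, 7}
B ∩ A = {11, 12, 13}
(B \ (B \ A)^c) ∪ (B ∩ A) = {1, 2, 7, 11, 12, 13}

{1, 2, 7, 11, 12, 13}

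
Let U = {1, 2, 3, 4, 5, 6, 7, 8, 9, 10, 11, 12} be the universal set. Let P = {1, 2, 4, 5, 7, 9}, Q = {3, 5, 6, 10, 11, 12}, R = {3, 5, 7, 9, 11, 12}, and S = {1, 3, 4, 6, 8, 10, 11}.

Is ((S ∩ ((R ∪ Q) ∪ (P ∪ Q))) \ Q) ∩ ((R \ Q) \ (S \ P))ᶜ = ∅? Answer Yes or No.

R ∪ Q = {3, 5, 6, 7, 9, 10, 11, 12}
P ∪ Q = {1, 2, 3, 4, 5, 6, 7, 9, 10, 11, 12}
(R ∪ Q) ∪ (P ∪ Q) = {1, 2, 3, 4, 5, 6, 7, 9, 10, 11, 12}
S ∩ ((R ∪ Q) ∪ (P ∪ Q)) = {1, 3, 4, 6, 10, 11}
(S ∩ ((R ∪ Q) ∪ (P ∪ Q))) \ Q = {1, 4}
R \ Q = {7, 9}
S \ P = {3, 6, 8, 10, 11}
(R \ Q) \ (S \ P) = {7, 9}
((R \ Q) \ (S \ P))ᶜ = {1, 2, 3, 4, 5, 6, 8, 10, 11, 12}
1 lies in both, so they are not disjoint.

No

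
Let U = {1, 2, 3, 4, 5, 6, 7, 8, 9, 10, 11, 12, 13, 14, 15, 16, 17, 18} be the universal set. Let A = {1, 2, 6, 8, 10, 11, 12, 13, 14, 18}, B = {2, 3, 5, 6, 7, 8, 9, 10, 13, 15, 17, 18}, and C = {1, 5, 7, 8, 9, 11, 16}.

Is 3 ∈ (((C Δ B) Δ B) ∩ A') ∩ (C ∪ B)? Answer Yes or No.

3 ∉ C and 3 ∈ B, so 3 ∈ C Δ B
3 ∈ (C Δ B) and 3 ∈ B, so 3 ∉ (C Δ B) Δ B
3 ∉ A, so 3 ∈ A'
3 ∉ ((C Δ B) Δ B) and 3 ∈ A', so 3 ∉ ((C Δ B) Δ B) ∩ A'
3 ∉ C and 3 ∈ B, so 3 ∈ C ∪ B
3 ∉ (((C Δ B) Δ B) ∩ A') and 3 ∈ (C ∪ B), so 3 ∉ (((C Δ B) Δ B) ∩ A') ∩ (C ∪ B)

No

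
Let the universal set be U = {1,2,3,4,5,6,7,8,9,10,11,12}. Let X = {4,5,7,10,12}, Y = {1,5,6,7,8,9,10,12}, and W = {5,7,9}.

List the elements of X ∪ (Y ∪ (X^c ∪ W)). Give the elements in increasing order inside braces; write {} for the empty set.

{1,2,3,4,5,6,7,8,9,10,11,12}

X^c = {1,2,3,6,8,9,11}
X^c ∪ W = {1,2,3,5,6,7,8,9,11}
Y ∪ (X^c ∪ W) = {1,2,3,5,6,7,8,9,10,11,12}
X ∪ (Y ∪ (X^c ∪ W)) = {1,2,3,4,5,6,7,8,9,10,11,12}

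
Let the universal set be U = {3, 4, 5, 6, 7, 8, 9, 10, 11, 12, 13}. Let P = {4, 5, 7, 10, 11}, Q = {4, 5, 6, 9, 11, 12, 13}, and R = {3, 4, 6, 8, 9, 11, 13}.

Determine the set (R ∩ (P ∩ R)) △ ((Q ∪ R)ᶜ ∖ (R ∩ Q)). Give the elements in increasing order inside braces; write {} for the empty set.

{4, 7, 10, 11}

P ∩ R = {4, 11}
R ∩ (P ∩ R) = {4, 11}
Q ∪ R = {3, 4, 5, 6, 8, 9, 11, 12, 13}
(Q ∪ R)ᶜ = {7, 10}
R ∩ Q = {4, 6, 9, 11, 13}
(Q ∪ R)ᶜ ∖ (R ∩ Q) = {7, 10}
(R ∩ (P ∩ R)) △ ((Q ∪ R)ᶜ ∖ (R ∩ Q)) = {4, 7, 10, 11}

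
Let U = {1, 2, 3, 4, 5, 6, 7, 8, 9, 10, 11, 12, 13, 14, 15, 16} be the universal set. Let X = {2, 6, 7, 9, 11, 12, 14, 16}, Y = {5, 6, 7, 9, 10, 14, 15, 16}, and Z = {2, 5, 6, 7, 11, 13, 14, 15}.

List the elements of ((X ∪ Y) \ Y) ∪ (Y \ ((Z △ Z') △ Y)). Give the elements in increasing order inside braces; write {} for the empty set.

{2, 5, 6, 7, 9, 10, 11, 12, 14, 15, 16}

X ∪ Y = {2, 5, 6, 7, 9, 10, 11, 12, 14, 15, 16}
(X ∪ Y) \ Y = {2, 11, 12}
Z' = {1, 3, 4, 8, 9, 10, 12, 16}
Z △ Z' = {1, 2, 3, 4, 5, 6, 7, 8, 9, 10, 11, 12, 13, 14, 15, 16}
(Z △ Z') △ Y = {1, 2, 3, 4, 8, 11, 12, 13}
Y \ ((Z △ Z') △ Y) = {5, 6, 7, 9, 10, 14, 15, 16}
((X ∪ Y) \ Y) ∪ (Y \ ((Z △ Z') △ Y)) = {2, 5, 6, 7, 9, 10, 11, 12, 14, 15, 16}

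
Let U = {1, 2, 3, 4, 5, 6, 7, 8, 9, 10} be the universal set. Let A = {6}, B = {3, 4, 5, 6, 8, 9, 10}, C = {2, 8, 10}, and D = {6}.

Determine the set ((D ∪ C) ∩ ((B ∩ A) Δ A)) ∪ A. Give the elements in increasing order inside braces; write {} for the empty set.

D ∪ C = {2, 6, 8, 10}
B ∩ A = {6}
(B ∩ A) Δ A = {}
(D ∪ C) ∩ ((B ∩ A) Δ A) = {}
((D ∪ C) ∩ ((B ∩ A) Δ A)) ∪ A = {6}

{6}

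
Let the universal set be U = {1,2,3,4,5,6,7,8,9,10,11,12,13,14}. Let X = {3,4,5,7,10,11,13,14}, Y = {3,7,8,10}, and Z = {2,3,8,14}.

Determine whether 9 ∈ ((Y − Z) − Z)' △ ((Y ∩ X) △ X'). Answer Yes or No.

No

9 ∉ Y and 9 ∉ Z, so 9 ∉ Y − Z
9 ∉ (Y − Z) and 9 ∉ Z, so 9 ∉ (Y − Z) − Z
9 ∈ ((Y − Z) − Z)' since 9 ∉ ((Y − Z) − Z)
9 ∉ Y and 9 ∉ X, so 9 ∉ Y ∩ X
9 ∉ X, so 9 ∈ X'
9 ∉ (Y ∩ X) and 9 ∈ X', so 9 ∈ (Y ∩ X) △ X'
9 ∈ ((Y − Z) − Z)' and 9 ∈ ((Y ∩ X) △ X'), so 9 ∉ ((Y − Z) − Z)' △ ((Y ∩ X) △ X')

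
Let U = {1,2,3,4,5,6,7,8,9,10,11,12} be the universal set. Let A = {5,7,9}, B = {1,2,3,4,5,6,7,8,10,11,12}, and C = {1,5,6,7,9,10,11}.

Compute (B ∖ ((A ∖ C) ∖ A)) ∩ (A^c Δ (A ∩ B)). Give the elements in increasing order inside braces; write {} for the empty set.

{1,2,3,4,5,6,7,8,10,11,12}

A ∖ C = {}
(A ∖ C) ∖ A = {}
B ∖ ((A ∖ C) ∖ A) = {1,2,3,4,5,6,7,8,10,11,12}
A^c = {1,2,3,4,6,8,10,11,12}
A ∩ B = {5,7}
A^c Δ (A ∩ B) = {1,2,3,4,5,6,7,8,10,11,12}
(B ∖ ((A ∖ C) ∖ A)) ∩ (A^c Δ (A ∩ B)) = {1,2,3,4,5,6,7,8,10,11,12}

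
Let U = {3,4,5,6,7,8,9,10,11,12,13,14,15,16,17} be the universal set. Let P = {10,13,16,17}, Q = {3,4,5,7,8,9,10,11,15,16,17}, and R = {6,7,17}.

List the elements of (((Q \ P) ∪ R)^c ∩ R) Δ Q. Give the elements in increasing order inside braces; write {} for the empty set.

{3,4,5,7,8,9,10,11,15,16,17}

Q \ P = {3,4,5,7,8,9,11,15}
(Q \ P) ∪ R = {3,4,5,6,7,8,9,11,15,17}
((Q \ P) ∪ R)^c = {10,12,13,14,16}
((Q \ P) ∪ R)^c ∩ R = {}
(((Q \ P) ∪ R)^c ∩ R) Δ Q = {3,4,5,7,8,9,10,11,15,16,17}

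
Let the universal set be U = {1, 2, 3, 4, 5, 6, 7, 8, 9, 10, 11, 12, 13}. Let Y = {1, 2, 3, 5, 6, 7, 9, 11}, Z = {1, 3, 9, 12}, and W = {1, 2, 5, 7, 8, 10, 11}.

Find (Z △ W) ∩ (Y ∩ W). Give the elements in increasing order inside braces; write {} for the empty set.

Z △ W = {2, 3, 5, 7, 8, 9, 10, 11, 12}
Y ∩ W = {1, 2, 5, 7, 11}
(Z △ W) ∩ (Y ∩ W) = {2, 5, 7, 11}

{2, 5, 7, 11}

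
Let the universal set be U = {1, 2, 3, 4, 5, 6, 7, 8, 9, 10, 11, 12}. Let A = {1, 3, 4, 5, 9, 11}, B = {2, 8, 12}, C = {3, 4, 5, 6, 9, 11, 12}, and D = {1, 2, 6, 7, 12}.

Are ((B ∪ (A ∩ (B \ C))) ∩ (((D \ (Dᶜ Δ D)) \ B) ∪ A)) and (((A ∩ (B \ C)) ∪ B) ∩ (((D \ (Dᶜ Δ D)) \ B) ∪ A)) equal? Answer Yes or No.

B \ C = {2, 8}
A ∩ (B \ C) = {}
B ∪ (A ∩ (B \ C)) = {2, 8, 12}
Dᶜ = {3, 4, 5, 8, 9, 10, 11}
Dᶜ Δ D = {1, 2, 3, 4, 5, 6, 7, 8, 9, 10, 11, 12}
D \ (Dᶜ Δ D) = {}
(D \ (Dᶜ Δ D)) \ B = {}
((D \ (Dᶜ Δ D)) \ B) ∪ A = {1, 3, 4, 5, 9, 11}
(B ∪ (A ∩ (B \ C))) ∩ (((D \ (Dᶜ Δ D)) \ B) ∪ A) = {}
(A ∩ (B \ C)) ∪ B = {2, 8, 12}
((A ∩ (B \ C)) ∪ B) ∩ (((D \ (Dᶜ Δ D)) \ B) ∪ A) = {}
Both equal {}, so (B ∪ (A ∩ (B \ C))) ∩ (((D \ (Dᶜ Δ D)) \ B) ∪ A) = ((A ∩ (B \ C)) ∪ B) ∩ (((D \ (Dᶜ Δ D)) \ B) ∪ A).

Yes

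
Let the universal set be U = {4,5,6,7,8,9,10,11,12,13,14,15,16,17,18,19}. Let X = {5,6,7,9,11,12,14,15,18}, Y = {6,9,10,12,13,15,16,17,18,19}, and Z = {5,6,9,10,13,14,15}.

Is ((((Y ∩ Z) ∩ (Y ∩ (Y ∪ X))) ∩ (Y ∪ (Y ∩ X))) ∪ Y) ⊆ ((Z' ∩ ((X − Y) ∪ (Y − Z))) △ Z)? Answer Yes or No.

Yes

Y ∩ Z = {6,9,10,13,15}
Y ∪ X = {5,6,7,9,10,11,12,13,14,15,16,17,18,19}
Y ∩ (Y ∪ X) = {6,9,10,12,13,15,16,17,18,19}
(Y ∩ Z) ∩ (Y ∩ (Y ∪ X)) = {6,9,10,13,15}
Y ∩ X = {6,9,12,15,18}
Y ∪ (Y ∩ X) = {6,9,10,12,13,15,16,17,18,19}
((Y ∩ Z) ∩ (Y ∩ (Y ∪ X))) ∩ (Y ∪ (Y ∩ X)) = {6,9,10,13,15}
(((Y ∩ Z) ∩ (Y ∩ (Y ∪ X))) ∩ (Y ∪ (Y ∩ X))) ∪ Y = {6,9,10,12,13,15,16,17,18,19}
Z' = {4,7,8,11,12,16,17,18,19}
X − Y = {5,7,11,14}
Y − Z = {12,16,17,18,19}
(X − Y) ∪ (Y − Z) = {5,7,11,12,14,16,17,18,19}
Z' ∩ ((X − Y) ∪ (Y − Z)) = {7,11,12,16,17,18,19}
(Z' ∩ ((X − Y) ∪ (Y − Z))) △ Z = {5,6,7,9,10,11,12,13,14,15,16,17,18,19}
Every element of {6,9,10,12,13,15,16,17,18,19} is in {5,6,7,9,10,11,12,13,14,15,16,17,18,19}, so (((Y ∩ Z) ∩ (Y ∩ (Y ∪ X))) ∩ (Y ∪ (Y ∩ X))) ∪ Y ⊆ (Z' ∩ ((X − Y) ∪ (Y − Z))) △ Z.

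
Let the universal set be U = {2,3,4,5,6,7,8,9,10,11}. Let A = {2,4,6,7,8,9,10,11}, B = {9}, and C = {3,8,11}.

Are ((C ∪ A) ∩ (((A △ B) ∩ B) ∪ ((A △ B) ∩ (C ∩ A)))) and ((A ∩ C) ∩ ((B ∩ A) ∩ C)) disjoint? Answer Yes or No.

Yes

C ∪ A = {2,3,4,6,7,8,9,10,11}
A △ B = {2,4,6,7,8,10,11}
(A △ B) ∩ B = {}
C ∩ A = {8,11}
(A △ B) ∩ (C ∩ A) = {8,11}
((A △ B) ∩ B) ∪ ((A △ B) ∩ (C ∩ A)) = {8,11}
(C ∪ A) ∩ (((A △ B) ∩ B) ∪ ((A △ B) ∩ (C ∩ A))) = {8,11}
A ∩ C = {8,11}
B ∩ A = {9}
(B ∩ A) ∩ C = {}
(A ∩ C) ∩ ((B ∩ A) ∩ C) = {}
{8,11} and {} share no elements.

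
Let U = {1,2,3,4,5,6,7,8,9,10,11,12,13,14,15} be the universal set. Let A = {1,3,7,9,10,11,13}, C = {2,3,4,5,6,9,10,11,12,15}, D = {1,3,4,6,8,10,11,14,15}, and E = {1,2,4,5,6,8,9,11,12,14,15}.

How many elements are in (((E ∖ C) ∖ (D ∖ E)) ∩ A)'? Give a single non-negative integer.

E ∖ C = {1,8,14}
D ∖ E = {3,10}
(E ∖ C) ∖ (D ∖ E) = {1,8,14}
((E ∖ C) ∖ (D ∖ E)) ∩ A = {1}
(((E ∖ C) ∖ (D ∖ E)) ∩ A)' = {2,3,4,5,6,7,8,9,10,11,12,13,14,15}
|(((E ∖ C) ∖ (D ∖ E)) ∩ A)'| = 14

14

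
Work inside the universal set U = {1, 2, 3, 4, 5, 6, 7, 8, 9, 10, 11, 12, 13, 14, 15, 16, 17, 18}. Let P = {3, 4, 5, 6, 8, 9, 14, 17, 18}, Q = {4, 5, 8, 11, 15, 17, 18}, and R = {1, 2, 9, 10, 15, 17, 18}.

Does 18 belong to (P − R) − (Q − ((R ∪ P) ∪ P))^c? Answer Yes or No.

18 ∈ P and 18 ∈ R, so 18 ∉ P − R
18 ∈ R and 18 ∈ P, so 18 ∈ R ∪ P
18 ∈ (R ∪ P) and 18 ∈ P, so 18 ∈ (R ∪ P) ∪ P
18 ∈ Q and 18 ∈ ((R ∪ P) ∪ P), so 18 ∉ Q − ((R ∪ P) ∪ P)
18 ∈ (Q − ((R ∪ P) ∪ P))^c since 18 ∉ (Q − ((R ∪ P) ∪ P))
18 ∉ (P − R) and 18 ∈ (Q − ((R ∪ P) ∪ P))^c, so 18 ∉ (P − R) − (Q − ((R ∪ P) ∪ P))^c

No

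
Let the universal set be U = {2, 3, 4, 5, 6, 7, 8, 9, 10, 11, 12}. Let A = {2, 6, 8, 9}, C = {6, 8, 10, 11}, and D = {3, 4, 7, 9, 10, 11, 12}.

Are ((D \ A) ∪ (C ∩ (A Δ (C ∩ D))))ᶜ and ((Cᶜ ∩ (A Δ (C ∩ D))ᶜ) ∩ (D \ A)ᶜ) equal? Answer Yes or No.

No

D \ A = {3, 4, 7, 10, 11, 12}
C ∩ D = {10, 11}
A Δ (C ∩ D) = {2, 6, 8, 9, 10, 11}
C ∩ (A Δ (C ∩ D)) = {6, 8, 10, 11}
(D \ A) ∪ (C ∩ (A Δ (C ∩ D))) = {3, 4, 6, 7, 8, 10, 11, 12}
((D \ A) ∪ (C ∩ (A Δ (C ∩ D))))ᶜ = {2, 5, 9}
Cᶜ = {2, 3, 4, 5, 7, 9, 12}
(A Δ (C ∩ D))ᶜ = {3, 4, 5, 7, 12}
Cᶜ ∩ (A Δ (C ∩ D))ᶜ = {3, 4, 5, 7, 12}
(D \ A)ᶜ = {2, 5, 6, 8, 9}
(Cᶜ ∩ (A Δ (C ∩ D))ᶜ) ∩ (D \ A)ᶜ = {5}
2 ∈ ((D \ A) ∪ (C ∩ (A Δ (C ∩ D))))ᶜ but 2 ∉ (Cᶜ ∩ (A Δ (C ∩ D))ᶜ) ∩ (D \ A)ᶜ, so they differ.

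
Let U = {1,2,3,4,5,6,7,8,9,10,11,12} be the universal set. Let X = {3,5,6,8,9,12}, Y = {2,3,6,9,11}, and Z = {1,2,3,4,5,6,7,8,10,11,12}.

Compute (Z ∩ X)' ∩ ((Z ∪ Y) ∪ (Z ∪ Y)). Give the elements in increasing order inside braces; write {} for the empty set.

{1,2,4,7,9,10,11}

Z ∩ X = {3,5,6,8,12}
(Z ∩ X)' = {1,2,4,7,9,10,11}
Z ∪ Y = {1,2,3,4,5,6,7,8,9,10,11,12}
(Z ∪ Y) ∪ (Z ∪ Y) = {1,2,3,4,5,6,7,8,9,10,11,12}
(Z ∩ X)' ∩ ((Z ∪ Y) ∪ (Z ∪ Y)) = {1,2,4,7,9,10,11}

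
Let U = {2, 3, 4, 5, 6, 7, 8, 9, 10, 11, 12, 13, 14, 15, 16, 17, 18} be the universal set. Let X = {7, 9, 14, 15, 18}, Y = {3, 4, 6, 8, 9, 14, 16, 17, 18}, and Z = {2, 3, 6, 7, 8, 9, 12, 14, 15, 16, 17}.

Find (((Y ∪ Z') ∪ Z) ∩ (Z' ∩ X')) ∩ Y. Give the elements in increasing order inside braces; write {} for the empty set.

Z' = {4, 5, 10, 11, 13, 18}
Y ∪ Z' = {3, 4, 5, 6, 8, 9, 10, 11, 13, 14, 16, 17, 18}
(Y ∪ Z') ∪ Z = {2, 3, 4, 5, 6, 7, 8, 9, 10, 11, 12, 13, 14, 15, 16, 17, 18}
X' = {2, 3, 4, 5, 6, 8, 10, 11, 12, 13, 16, 17}
Z' ∩ X' = {4, 5, 10, 11, 13}
((Y ∪ Z') ∪ Z) ∩ (Z' ∩ X') = {4, 5, 10, 11, 13}
(((Y ∪ Z') ∪ Z) ∩ (Z' ∩ X')) ∩ Y = {4}

{4}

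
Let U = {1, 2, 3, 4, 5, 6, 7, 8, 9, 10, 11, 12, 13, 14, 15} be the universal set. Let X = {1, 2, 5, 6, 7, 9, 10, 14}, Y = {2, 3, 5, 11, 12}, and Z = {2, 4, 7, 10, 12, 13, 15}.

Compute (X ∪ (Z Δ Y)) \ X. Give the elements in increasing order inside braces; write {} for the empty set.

{3, 4, 11, 13, 15}

Z Δ Y = {3, 4, 5, 7, 10, 11, 13, 15}
X ∪ (Z Δ Y) = {1, 2, 3, 4, 5, 6, 7, 9, 10, 11, 13, 14, 15}
(X ∪ (Z Δ Y)) \ X = {3, 4, 11, 13, 15}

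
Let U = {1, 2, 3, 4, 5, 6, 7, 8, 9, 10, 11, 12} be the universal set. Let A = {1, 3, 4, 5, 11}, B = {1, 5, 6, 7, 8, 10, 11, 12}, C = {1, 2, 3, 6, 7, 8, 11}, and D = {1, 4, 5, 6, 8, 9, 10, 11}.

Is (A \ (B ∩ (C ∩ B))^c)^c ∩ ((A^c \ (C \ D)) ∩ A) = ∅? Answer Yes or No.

Yes

C ∩ B = {1, 6, 7, 8, 11}
B ∩ (C ∩ B) = {1, 6, 7, 8, 11}
(B ∩ (C ∩ B))^c = {2, 3, 4, 5, 9, 10, 12}
A \ (B ∩ (C ∩ B))^c = {1, 11}
(A \ (B ∩ (C ∩ B))^c)^c = {2, 3, 4, 5, 6, 7, 8, 9, 10, 12}
A^c = {2, 6, 7, 8, 9, 10, 12}
C \ D = {2, 3, 7}
A^c \ (C \ D) = {6, 8, 9, 10, 12}
(A^c \ (C \ D)) ∩ A = {}
{2, 3, 4, 5, 6, 7, 8, 9, 10, 12} and {} share no elements.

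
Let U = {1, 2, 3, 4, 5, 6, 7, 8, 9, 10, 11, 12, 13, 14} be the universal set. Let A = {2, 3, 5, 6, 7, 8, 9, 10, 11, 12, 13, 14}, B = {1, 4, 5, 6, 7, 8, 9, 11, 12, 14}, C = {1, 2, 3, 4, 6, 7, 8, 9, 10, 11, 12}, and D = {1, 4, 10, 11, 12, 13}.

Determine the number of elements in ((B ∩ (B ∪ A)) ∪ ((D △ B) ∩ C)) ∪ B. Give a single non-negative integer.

B ∪ A = {1, 2, 3, 4, 5, 6, 7, 8, 9, 10, 11, 12, 13, 14}
B ∩ (B ∪ A) = {1, 4, 5, 6, 7, 8, 9, 11, 12, 14}
D △ B = {5, 6, 7, 8, 9, 10, 13, 14}
(D △ B) ∩ C = {6, 7, 8, 9, 10}
(B ∩ (B ∪ A)) ∪ ((D △ B) ∩ C) = {1, 4, 5, 6, 7, 8, 9, 10, 11, 12, 14}
((B ∩ (B ∪ A)) ∪ ((D △ B) ∩ C)) ∪ B = {1, 4, 5, 6, 7, 8, 9, 10, 11, 12, 14}
|((B ∩ (B ∪ A)) ∪ ((D △ B) ∩ C)) ∪ B| = 11

11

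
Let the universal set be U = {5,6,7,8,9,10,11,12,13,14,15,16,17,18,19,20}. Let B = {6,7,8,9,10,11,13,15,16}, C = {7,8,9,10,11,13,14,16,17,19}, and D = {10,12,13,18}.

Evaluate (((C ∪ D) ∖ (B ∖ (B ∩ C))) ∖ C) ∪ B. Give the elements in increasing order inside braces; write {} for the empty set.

C ∪ D = {7,8,9,10,11,12,13,14,16,17,18,19}
B ∩ C = {7,8,9,10,11,13,16}
B ∖ (B ∩ C) = {6,15}
(C ∪ D) ∖ (B ∖ (B ∩ C)) = {7,8,9,10,11,12,13,14,16,17,18,19}
((C ∪ D) ∖ (B ∖ (B ∩ C))) ∖ C = {12,18}
(((C ∪ D) ∖ (B ∖ (B ∩ C))) ∖ C) ∪ B = {6,7,8,9,10,11,12,13,15,16,18}

{6,7,8,9,10,11,12,13,15,16,18}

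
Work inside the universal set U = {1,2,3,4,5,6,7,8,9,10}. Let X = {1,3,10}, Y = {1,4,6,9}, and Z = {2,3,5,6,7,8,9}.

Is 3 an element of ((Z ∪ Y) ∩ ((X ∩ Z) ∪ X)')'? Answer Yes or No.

Yes

3 ∈ Z and 3 ∉ Y, so 3 ∈ Z ∪ Y
3 ∈ X and 3 ∈ Z, so 3 ∈ X ∩ Z
3 ∈ (X ∩ Z) and 3 ∈ X, so 3 ∈ (X ∩ Z) ∪ X
3 ∉ ((X ∩ Z) ∪ X)' since 3 ∈ ((X ∩ Z) ∪ X)
3 ∈ (Z ∪ Y) and 3 ∉ ((X ∩ Z) ∪ X)', so 3 ∉ (Z ∪ Y) ∩ ((X ∩ Z) ∪ X)'
3 ∈ ((Z ∪ Y) ∩ ((X ∩ Z) ∪ X)')' since 3 ∉ ((Z ∪ Y) ∩ ((X ∩ Z) ∪ X)')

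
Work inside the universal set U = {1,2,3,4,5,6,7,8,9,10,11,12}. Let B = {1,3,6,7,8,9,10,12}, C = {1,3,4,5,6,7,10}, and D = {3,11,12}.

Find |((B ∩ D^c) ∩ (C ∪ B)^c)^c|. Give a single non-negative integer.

D^c = {1,2,4,5,6,7,8,9,10}
B ∩ D^c = {1,6,7,8,9,10}
C ∪ B = {1,3,4,5,6,7,8,9,10,12}
(C ∪ B)^c = {2,11}
(B ∩ D^c) ∩ (C ∪ B)^c = {}
((B ∩ D^c) ∩ (C ∪ B)^c)^c = {1,2,3,4,5,6,7,8,9,10,11,12}
|((B ∩ D^c) ∩ (C ∪ B)^c)^c| = 12

12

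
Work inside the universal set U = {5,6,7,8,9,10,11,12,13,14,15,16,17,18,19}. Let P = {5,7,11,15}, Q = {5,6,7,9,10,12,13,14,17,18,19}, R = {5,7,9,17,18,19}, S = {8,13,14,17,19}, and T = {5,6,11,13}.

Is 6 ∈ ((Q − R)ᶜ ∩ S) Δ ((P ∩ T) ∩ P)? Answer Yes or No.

No

6 ∈ Q and 6 ∉ R, so 6 ∈ Q − R
6 ∉ (Q − R)ᶜ since 6 ∈ (Q − R)
6 ∉ (Q − R)ᶜ and 6 ∉ S, so 6 ∉ (Q − R)ᶜ ∩ S
6 ∉ P and 6 ∈ T, so 6 ∉ P ∩ T
6 ∉ (P ∩ T) and 6 ∉ P, so 6 ∉ (P ∩ T) ∩ P
6 ∉ ((Q − R)ᶜ ∩ S) and 6 ∉ ((P ∩ T) ∩ P), so 6 ∉ ((Q − R)ᶜ ∩ S) Δ ((P ∩ T) ∩ P)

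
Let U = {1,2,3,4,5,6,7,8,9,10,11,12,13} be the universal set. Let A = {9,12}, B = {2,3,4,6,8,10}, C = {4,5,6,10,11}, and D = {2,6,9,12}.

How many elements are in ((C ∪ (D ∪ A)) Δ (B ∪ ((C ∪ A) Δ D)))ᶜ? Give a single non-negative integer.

D ∪ A = {2,6,9,12}
C ∪ (D ∪ A) = {2,4,5,6,9,10,11,12}
C ∪ A = {4,5,6,9,10,11,12}
(C ∪ A) Δ D = {2,4,5,10,11}
B ∪ ((C ∪ A) Δ D) = {2,3,4,5,6,8,10,11}
(C ∪ (D ∪ A)) Δ (B ∪ ((C ∪ A) Δ D)) = {3,8,9,12}
((C ∪ (D ∪ A)) Δ (B ∪ ((C ∪ A) Δ D)))ᶜ = {1,2,4,5,6,7,10,11,13}
|((C ∪ (D ∪ A)) Δ (B ∪ ((C ∪ A) Δ D)))ᶜ| = 9

9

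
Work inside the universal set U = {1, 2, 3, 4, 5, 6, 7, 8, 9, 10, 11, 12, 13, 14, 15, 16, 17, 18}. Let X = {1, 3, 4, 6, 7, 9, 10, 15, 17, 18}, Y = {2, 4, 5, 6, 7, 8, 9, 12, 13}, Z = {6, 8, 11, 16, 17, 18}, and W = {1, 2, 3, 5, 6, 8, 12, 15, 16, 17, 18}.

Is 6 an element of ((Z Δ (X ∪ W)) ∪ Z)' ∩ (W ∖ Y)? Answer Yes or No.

6 ∈ X and 6 ∈ W, so 6 ∈ X ∪ W
6 ∈ Z and 6 ∈ (X ∪ W), so 6 ∉ Z Δ (X ∪ W)
6 ∉ (Z Δ (X ∪ W)) and 6 ∈ Z, so 6 ∈ (Z Δ (X ∪ W)) ∪ Z
6 ∉ ((Z Δ (X ∪ W)) ∪ Z)' since 6 ∈ ((Z Δ (X ∪ W)) ∪ Z)
6 ∈ W and 6 ∈ Y, so 6 ∉ W ∖ Y
6 ∉ ((Z Δ (X ∪ W)) ∪ Z)' and 6 ∉ (W ∖ Y), so 6 ∉ ((Z Δ (X ∪ W)) ∪ Z)' ∩ (W ∖ Y)

No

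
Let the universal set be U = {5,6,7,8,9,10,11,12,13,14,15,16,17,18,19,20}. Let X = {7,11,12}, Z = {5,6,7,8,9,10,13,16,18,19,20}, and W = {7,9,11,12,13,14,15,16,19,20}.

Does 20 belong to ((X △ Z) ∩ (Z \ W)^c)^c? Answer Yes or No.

20 ∉ X and 20 ∈ Z, so 20 ∈ X △ Z
20 ∈ Z and 20 ∈ W, so 20 ∉ Z \ W
20 ∈ (Z \ W)^c since 20 ∉ (Z \ W)
20 ∈ (X △ Z) and 20 ∈ (Z \ W)^c, so 20 ∈ (X △ Z) ∩ (Z \ W)^c
20 ∉ ((X △ Z) ∩ (Z \ W)^c)^c since 20 ∈ ((X △ Z) ∩ (Z \ W)^c)

No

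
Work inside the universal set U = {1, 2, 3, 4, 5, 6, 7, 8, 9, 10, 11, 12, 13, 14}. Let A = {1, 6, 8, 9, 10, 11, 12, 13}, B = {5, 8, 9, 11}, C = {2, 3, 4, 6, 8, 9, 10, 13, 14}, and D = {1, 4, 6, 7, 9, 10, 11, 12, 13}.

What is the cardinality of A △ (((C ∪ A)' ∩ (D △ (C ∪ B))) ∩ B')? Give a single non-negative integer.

C ∪ A = {1, 2, 3, 4, 6, 8, 9, 10, 11, 12, 13, 14}
(C ∪ A)' = {5, 7}
C ∪ B = {2, 3, 4, 5, 6, 8, 9, 10, 11, 13, 14}
D △ (C ∪ B) = {1, 2, 3, 5, 7, 8, 12, 14}
(C ∪ A)' ∩ (D △ (C ∪ B)) = {5, 7}
B' = {1, 2, 3, 4, 6, 7, 10, 12, 13, 14}
((C ∪ A)' ∩ (D △ (C ∪ B))) ∩ B' = {7}
A △ (((C ∪ A)' ∩ (D △ (C ∪ B))) ∩ B') = {1, 6, 7, 8, 9, 10, 11, 12, 13}
|A △ (((C ∪ A)' ∩ (D △ (C ∪ B))) ∩ B')| = 9

9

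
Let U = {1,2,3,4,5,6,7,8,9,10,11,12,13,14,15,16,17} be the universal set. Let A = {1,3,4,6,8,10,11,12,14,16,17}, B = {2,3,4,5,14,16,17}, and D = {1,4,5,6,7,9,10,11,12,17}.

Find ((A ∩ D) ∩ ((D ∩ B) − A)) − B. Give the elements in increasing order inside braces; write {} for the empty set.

A ∩ D = {1,4,6,10,11,12,17}
D ∩ B = {4,5,17}
(D ∩ B) − A = {5}
(A ∩ D) ∩ ((D ∩ B) − A) = {}
((A ∩ D) ∩ ((D ∩ B) − A)) − B = {}

{}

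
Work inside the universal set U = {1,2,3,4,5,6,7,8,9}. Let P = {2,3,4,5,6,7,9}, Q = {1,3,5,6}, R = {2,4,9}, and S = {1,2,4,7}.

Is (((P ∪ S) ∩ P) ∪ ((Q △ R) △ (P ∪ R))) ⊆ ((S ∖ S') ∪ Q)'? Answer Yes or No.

P ∪ S = {1,2,3,4,5,6,7,9}
(P ∪ S) ∩ P = {2,3,4,5,6,7,9}
Q △ R = {1,2,3,4,5,6,9}
P ∪ R = {2,3,4,5,6,7,9}
(Q △ R) △ (P ∪ R) = {1,7}
((P ∪ S) ∩ P) ∪ ((Q △ R) △ (P ∪ R)) = {1,2,3,4,5,6,7,9}
S' = {3,5,6,8,9}
S ∖ S' = {1,2,4,7}
(S ∖ S') ∪ Q = {1,2,3,4,5,6,7}
((S ∖ S') ∪ Q)' = {8,9}
1 ∈ ((P ∪ S) ∩ P) ∪ ((Q △ R) △ (P ∪ R)) but 1 ∉ ((S ∖ S') ∪ Q)', so the inclusion fails.

No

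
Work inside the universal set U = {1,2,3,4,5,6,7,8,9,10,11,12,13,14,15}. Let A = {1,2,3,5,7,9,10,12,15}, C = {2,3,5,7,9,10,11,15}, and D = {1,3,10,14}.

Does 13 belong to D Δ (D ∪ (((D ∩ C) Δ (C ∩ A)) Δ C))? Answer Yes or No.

13 ∉ D and 13 ∉ C, so 13 ∉ D ∩ C
13 ∉ C and 13 ∉ A, so 13 ∉ C ∩ A
13 ∉ (D ∩ C) and 13 ∉ (C ∩ A), so 13 ∉ (D ∩ C) Δ (C ∩ A)
13 ∉ ((D ∩ C) Δ (C ∩ A)) and 13 ∉ C, so 13 ∉ ((D ∩ C) Δ (C ∩ A)) Δ C
13 ∉ D and 13 ∉ (((D ∩ C) Δ (C ∩ A)) Δ C), so 13 ∉ D ∪ (((D ∩ C) Δ (C ∩ A)) Δ C)
13 ∉ D and 13 ∉ (D ∪ (((D ∩ C) Δ (C ∩ A)) Δ C)), so 13 ∉ D Δ (D ∪ (((D ∩ C) Δ (C ∩ A)) Δ C))

No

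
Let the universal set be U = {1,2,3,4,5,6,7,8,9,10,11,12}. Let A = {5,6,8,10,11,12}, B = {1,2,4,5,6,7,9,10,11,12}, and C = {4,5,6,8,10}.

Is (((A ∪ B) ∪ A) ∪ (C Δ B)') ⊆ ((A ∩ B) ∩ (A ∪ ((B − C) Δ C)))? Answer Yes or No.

No

A ∪ B = {1,2,4,5,6,7,8,9,10,11,12}
(A ∪ B) ∪ A = {1,2,4,5,6,7,8,9,10,11,12}
C Δ B = {1,2,7,8,9,11,12}
(C Δ B)' = {3,4,5,6,10}
((A ∪ B) ∪ A) ∪ (C Δ B)' = {1,2,3,4,5,6,7,8,9,10,11,12}
A ∩ B = {5,6,10,11,12}
B − C = {1,2,7,9,11,12}
(B − C) Δ C = {1,2,4,5,6,7,8,9,10,11,12}
A ∪ ((B − C) Δ C) = {1,2,4,5,6,7,8,9,10,11,12}
(A ∩ B) ∩ (A ∪ ((B − C) Δ C)) = {5,6,10,11,12}
1 ∈ ((A ∪ B) ∪ A) ∪ (C Δ B)' but 1 ∉ (A ∩ B) ∩ (A ∪ ((B − C) Δ C)), so the inclusion fails.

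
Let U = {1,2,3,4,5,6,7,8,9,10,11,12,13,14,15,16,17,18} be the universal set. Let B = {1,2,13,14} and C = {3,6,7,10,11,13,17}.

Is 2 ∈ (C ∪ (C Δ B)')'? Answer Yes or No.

2 ∉ C and 2 ∈ B, so 2 ∈ C Δ B
2 ∉ (C Δ B)' since 2 ∈ (C Δ B)
2 ∉ C and 2 ∉ (C Δ B)', so 2 ∉ C ∪ (C Δ B)'
2 ∈ (C ∪ (C Δ B)')' since 2 ∉ (C ∪ (C Δ B)')

Yes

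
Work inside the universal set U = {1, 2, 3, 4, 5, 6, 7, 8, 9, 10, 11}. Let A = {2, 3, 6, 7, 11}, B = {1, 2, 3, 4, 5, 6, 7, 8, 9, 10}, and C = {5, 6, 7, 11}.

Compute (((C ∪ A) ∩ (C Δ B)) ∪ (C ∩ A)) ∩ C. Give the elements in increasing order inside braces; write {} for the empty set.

C ∪ A = {2, 3, 5, 6, 7, 11}
C Δ B = {1, 2, 3, 4, 8, 9, 10, 11}
(C ∪ A) ∩ (C Δ B) = {2, 3, 11}
C ∩ A = {6, 7, 11}
((C ∪ A) ∩ (C Δ B)) ∪ (C ∩ A) = {2, 3, 6, 7, 11}
(((C ∪ A) ∩ (C Δ B)) ∪ (C ∩ A)) ∩ C = {6, 7, 11}

{6, 7, 11}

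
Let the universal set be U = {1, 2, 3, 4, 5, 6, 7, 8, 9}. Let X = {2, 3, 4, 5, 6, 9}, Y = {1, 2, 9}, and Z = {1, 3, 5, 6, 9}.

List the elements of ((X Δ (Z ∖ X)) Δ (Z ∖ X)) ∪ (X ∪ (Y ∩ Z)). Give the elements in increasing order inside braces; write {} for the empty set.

{1, 2, 3, 4, 5, 6, 9}

Z ∖ X = {1}
X Δ (Z ∖ X) = {1, 2, 3, 4, 5, 6, 9}
(X Δ (Z ∖ X)) Δ (Z ∖ X) = {2, 3, 4, 5, 6, 9}
Y ∩ Z = {1, 9}
X ∪ (Y ∩ Z) = {1, 2, 3, 4, 5, 6, 9}
((X Δ (Z ∖ X)) Δ (Z ∖ X)) ∪ (X ∪ (Y ∩ Z)) = {1, 2, 3, 4, 5, 6, 9}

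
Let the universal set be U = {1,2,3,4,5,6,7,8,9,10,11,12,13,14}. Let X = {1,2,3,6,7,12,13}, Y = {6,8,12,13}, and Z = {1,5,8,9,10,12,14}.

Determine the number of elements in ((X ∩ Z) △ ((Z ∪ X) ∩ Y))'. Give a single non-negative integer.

X ∩ Z = {1,12}
Z ∪ X = {1,2,3,5,6,7,8,9,10,12,13,14}
(Z ∪ X) ∩ Y = {6,8,12,13}
(X ∩ Z) △ ((Z ∪ X) ∩ Y) = {1,6,8,13}
((X ∩ Z) △ ((Z ∪ X) ∩ Y))' = {2,3,4,5,7,9,10,11,12,14}
|((X ∩ Z) △ ((Z ∪ X) ∩ Y))'| = 10

10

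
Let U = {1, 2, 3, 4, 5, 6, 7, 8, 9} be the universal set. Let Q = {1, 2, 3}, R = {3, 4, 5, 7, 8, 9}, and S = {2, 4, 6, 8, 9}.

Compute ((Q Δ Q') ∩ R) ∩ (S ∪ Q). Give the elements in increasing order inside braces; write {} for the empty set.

{3, 4, 8, 9}

Q' = {4, 5, 6, 7, 8, 9}
Q Δ Q' = {1, 2, 3, 4, 5, 6, 7, 8, 9}
(Q Δ Q') ∩ R = {3, 4, 5, 7, 8, 9}
S ∪ Q = {1, 2, 3, 4, 6, 8, 9}
((Q Δ Q') ∩ R) ∩ (S ∪ Q) = {3, 4, 8, 9}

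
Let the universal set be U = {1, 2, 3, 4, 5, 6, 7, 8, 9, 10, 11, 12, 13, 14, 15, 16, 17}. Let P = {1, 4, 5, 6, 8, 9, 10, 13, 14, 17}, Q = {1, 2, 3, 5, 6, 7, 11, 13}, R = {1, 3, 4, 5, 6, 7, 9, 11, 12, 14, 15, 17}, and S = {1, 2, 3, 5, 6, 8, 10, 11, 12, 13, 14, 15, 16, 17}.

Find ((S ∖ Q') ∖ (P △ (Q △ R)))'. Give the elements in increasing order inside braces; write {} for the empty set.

{1, 2, 4, 5, 6, 7, 8, 9, 10, 12, 14, 15, 16, 17}

Q' = {4, 8, 9, 10, 12, 14, 15, 16, 17}
S ∖ Q' = {1, 2, 3, 5, 6, 11, 13}
Q △ R = {2, 4, 9, 12, 13, 14, 15, 17}
P △ (Q △ R) = {1, 2, 5, 6, 8, 10, 12, 15}
(S ∖ Q') ∖ (P △ (Q △ R)) = {3, 11, 13}
((S ∖ Q') ∖ (P △ (Q △ R)))' = {1, 2, 4, 5, 6, 7, 8, 9, 10, 12, 14, 15, 16, 17}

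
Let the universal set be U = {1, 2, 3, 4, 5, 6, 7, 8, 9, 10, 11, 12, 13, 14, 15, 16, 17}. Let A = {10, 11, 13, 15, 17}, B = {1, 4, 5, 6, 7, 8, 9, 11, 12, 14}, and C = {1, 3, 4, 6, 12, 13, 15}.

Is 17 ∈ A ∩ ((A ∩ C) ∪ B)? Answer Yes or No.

No

17 ∈ A and 17 ∉ C, so 17 ∉ A ∩ C
17 ∉ (A ∩ C) and 17 ∉ B, so 17 ∉ (A ∩ C) ∪ B
17 ∈ A and 17 ∉ ((A ∩ C) ∪ B), so 17 ∉ A ∩ ((A ∩ C) ∪ B)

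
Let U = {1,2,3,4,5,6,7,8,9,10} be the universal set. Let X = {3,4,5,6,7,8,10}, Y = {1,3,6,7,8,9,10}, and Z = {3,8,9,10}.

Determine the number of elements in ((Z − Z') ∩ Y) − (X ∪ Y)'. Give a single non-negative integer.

Z' = {1,2,4,5,6,7}
Z − Z' = {3,8,9,10}
(Z − Z') ∩ Y = {3,8,9,10}
X ∪ Y = {1,3,4,5,6,7,8,9,10}
(X ∪ Y)' = {2}
((Z − Z') ∩ Y) − (X ∪ Y)' = {3,8,9,10}
|((Z − Z') ∩ Y) − (X ∪ Y)'| = 4

4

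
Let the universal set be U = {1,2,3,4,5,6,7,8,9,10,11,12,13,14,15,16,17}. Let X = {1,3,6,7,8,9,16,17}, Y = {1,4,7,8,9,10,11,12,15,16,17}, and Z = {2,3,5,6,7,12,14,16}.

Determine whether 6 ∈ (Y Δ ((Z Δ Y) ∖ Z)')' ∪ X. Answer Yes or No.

Yes

6 ∈ Z and 6 ∉ Y, so 6 ∈ Z Δ Y
6 ∈ (Z Δ Y) and 6 ∈ Z, so 6 ∉ (Z Δ Y) ∖ Z
6 ∈ ((Z Δ Y) ∖ Z)' since 6 ∉ ((Z Δ Y) ∖ Z)
6 ∉ Y and 6 ∈ ((Z Δ Y) ∖ Z)', so 6 ∈ Y Δ ((Z Δ Y) ∖ Z)'
6 ∉ (Y Δ ((Z Δ Y) ∖ Z)')' since 6 ∈ (Y Δ ((Z Δ Y) ∖ Z)')
6 ∉ (Y Δ ((Z Δ Y) ∖ Z)')' and 6 ∈ X, so 6 ∈ (Y Δ ((Z Δ Y) ∖ Z)')' ∪ X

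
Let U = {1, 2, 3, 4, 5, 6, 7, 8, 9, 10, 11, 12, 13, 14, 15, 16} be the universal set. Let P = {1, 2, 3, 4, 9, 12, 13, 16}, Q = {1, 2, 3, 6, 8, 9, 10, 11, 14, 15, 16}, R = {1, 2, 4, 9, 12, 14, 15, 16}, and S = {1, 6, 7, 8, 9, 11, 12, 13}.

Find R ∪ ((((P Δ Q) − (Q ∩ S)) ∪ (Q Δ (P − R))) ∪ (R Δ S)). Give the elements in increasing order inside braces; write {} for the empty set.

P Δ Q = {4, 6, 8, 10, 11, 12, 13, 14, 15}
Q ∩ S = {1, 6, 8, 9, 11}
(P Δ Q) − (Q ∩ S) = {4, 10, 12, 13, 14, 15}
P − R = {3, 13}
Q Δ (P − R) = {1, 2, 6, 8, 9, 10, 11, 13, 14, 15, 16}
((P Δ Q) − (Q ∩ S)) ∪ (Q Δ (P − R)) = {1, 2, 4, 6, 8, 9, 10, 11, 12, 13, 14, 15, 16}
R Δ S = {2, 4, 6, 7, 8, 11, 13, 14, 15, 16}
(((P Δ Q) − (Q ∩ S)) ∪ (Q Δ (P − R))) ∪ (R Δ S) = {1, 2, 4, 6, 7, 8, 9, 10, 11, 12, 13, 14, 15, 16}
R ∪ ((((P Δ Q) − (Q ∩ S)) ∪ (Q Δ (P − R))) ∪ (R Δ S)) = {1, 2, 4, 6, 7, 8, 9, 10, 11, 12, 13, 14, 15, 16}

{1, 2, 4, 6, 7, 8, 9, 10, 11, 12, 13, 14, 15, 16}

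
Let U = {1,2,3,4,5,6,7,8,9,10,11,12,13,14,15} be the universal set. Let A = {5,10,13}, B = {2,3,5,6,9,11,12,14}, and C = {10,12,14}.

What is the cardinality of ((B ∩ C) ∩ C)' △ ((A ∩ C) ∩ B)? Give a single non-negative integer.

B ∩ C = {12,14}
(B ∩ C) ∩ C = {12,14}
((B ∩ C) ∩ C)' = {1,2,3,4,5,6,7,8,9,10,11,13,15}
A ∩ C = {10}
(A ∩ C) ∩ B = {}
((B ∩ C) ∩ C)' △ ((A ∩ C) ∩ B) = {1,2,3,4,5,6,7,8,9,10,11,13,15}
|((B ∩ C) ∩ C)' △ ((A ∩ C) ∩ B)| = 13

13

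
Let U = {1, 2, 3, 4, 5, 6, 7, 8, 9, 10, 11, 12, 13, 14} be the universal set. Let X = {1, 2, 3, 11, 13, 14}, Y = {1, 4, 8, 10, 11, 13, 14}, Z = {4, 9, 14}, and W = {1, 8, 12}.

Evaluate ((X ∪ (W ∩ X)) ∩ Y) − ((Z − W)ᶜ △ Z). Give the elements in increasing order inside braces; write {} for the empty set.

{}

W ∩ X = {1}
X ∪ (W ∩ X) = {1, 2, 3, 11, 13, 14}
(X ∪ (W ∩ X)) ∩ Y = {1, 11, 13, 14}
Z − W = {4, 9, 14}
(Z − W)ᶜ = {1, 2, 3, 5, 6, 7, 8, 10, 11, 12, 13}
(Z − W)ᶜ △ Z = {1, 2, 3, 4, 5, 6, 7, 8, 9, 10, 11, 12, 13, 14}
((X ∪ (W ∩ X)) ∩ Y) − ((Z − W)ᶜ △ Z) = {}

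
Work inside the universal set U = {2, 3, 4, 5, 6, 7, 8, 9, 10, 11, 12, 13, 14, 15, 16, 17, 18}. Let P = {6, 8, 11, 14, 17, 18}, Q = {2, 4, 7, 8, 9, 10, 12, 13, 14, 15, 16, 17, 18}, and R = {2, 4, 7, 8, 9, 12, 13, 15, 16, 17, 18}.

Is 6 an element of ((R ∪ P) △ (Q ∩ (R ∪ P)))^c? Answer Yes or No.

6 ∉ R and 6 ∈ P, so 6 ∈ R ∪ P
6 ∉ R and 6 ∈ P, so 6 ∈ R ∪ P
6 ∉ Q and 6 ∈ (R ∪ P), so 6 ∉ Q ∩ (R ∪ P)
6 ∈ (R ∪ P) and 6 ∉ (Q ∩ (R ∪ P)), so 6 ∈ (R ∪ P) △ (Q ∩ (R ∪ P))
6 ∉ ((R ∪ P) △ (Q ∩ (R ∪ P)))^c since 6 ∈ ((R ∪ P) △ (Q ∩ (R ∪ P)))

No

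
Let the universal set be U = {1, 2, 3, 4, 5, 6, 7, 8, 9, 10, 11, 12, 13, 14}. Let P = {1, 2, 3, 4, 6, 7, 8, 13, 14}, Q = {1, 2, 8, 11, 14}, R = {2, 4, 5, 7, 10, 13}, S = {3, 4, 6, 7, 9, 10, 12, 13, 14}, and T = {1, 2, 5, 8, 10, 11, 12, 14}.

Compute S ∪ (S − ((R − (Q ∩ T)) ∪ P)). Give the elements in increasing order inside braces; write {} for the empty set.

{3, 4, 6, 7, 9, 10, 12, 13, 14}

Q ∩ T = {1, 2, 8, 11, 14}
R − (Q ∩ T) = {4, 5, 7, 10, 13}
(R − (Q ∩ T)) ∪ P = {1, 2, 3, 4, 5, 6, 7, 8, 10, 13, 14}
S − ((R − (Q ∩ T)) ∪ P) = {9, 12}
S ∪ (S − ((R − (Q ∩ T)) ∪ P)) = {3, 4, 6, 7, 9, 10, 12, 13, 14}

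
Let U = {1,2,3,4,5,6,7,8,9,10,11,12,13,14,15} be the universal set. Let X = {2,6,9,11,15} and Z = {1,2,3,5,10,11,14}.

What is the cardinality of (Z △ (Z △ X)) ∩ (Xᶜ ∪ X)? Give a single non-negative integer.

Z △ X = {1,3,5,6,9,10,14,15}
Z △ (Z △ X) = {2,6,9,11,15}
Xᶜ = {1,3,4,5,7,8,10,12,13,14}
Xᶜ ∪ X = {1,2,3,4,5,6,7,8,9,10,11,12,13,14,15}
(Z △ (Z △ X)) ∩ (Xᶜ ∪ X) = {2,6,9,11,15}
|(Z △ (Z △ X)) ∩ (Xᶜ ∪ X)| = 5

5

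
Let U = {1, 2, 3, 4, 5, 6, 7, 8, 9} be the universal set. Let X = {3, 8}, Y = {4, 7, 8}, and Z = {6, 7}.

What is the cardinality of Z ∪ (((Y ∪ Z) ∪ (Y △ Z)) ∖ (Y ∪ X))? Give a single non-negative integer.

2

Y ∪ Z = {4, 6, 7, 8}
Y △ Z = {4, 6, 8}
(Y ∪ Z) ∪ (Y △ Z) = {4, 6, 7, 8}
Y ∪ X = {3, 4, 7, 8}
((Y ∪ Z) ∪ (Y △ Z)) ∖ (Y ∪ X) = {6}
Z ∪ (((Y ∪ Z) ∪ (Y △ Z)) ∖ (Y ∪ X)) = {6, 7}
|Z ∪ (((Y ∪ Z) ∪ (Y △ Z)) ∖ (Y ∪ X))| = 2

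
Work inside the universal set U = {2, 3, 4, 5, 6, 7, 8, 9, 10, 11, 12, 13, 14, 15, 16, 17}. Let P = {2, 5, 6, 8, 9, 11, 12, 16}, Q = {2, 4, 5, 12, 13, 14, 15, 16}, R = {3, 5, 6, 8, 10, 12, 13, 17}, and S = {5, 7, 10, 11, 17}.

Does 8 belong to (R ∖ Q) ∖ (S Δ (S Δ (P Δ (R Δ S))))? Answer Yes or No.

Yes

8 ∈ R and 8 ∉ Q, so 8 ∈ R ∖ Q
8 ∈ R and 8 ∉ S, so 8 ∈ R Δ S
8 ∈ P and 8 ∈ (R Δ S), so 8 ∉ P Δ (R Δ S)
8 ∉ S and 8 ∉ (P Δ (R Δ S)), so 8 ∉ S Δ (P Δ (R Δ S))
8 ∉ S and 8 ∉ (S Δ (P Δ (R Δ S))), so 8 ∉ S Δ (S Δ (P Δ (R Δ S)))
8 ∈ (R ∖ Q) and 8 ∉ (S Δ (S Δ (P Δ (R Δ S)))), so 8 ∈ (R ∖ Q) ∖ (S Δ (S Δ (P Δ (R Δ S))))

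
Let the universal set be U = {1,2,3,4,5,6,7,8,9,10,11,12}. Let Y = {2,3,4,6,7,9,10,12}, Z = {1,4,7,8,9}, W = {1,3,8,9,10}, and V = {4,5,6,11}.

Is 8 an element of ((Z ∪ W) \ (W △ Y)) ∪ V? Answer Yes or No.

8 ∈ Z and 8 ∈ W, so 8 ∈ Z ∪ W
8 ∈ W and 8 ∉ Y, so 8 ∈ W △ Y
8 ∈ (Z ∪ W) and 8 ∈ (W △ Y), so 8 ∉ (Z ∪ W) \ (W △ Y)
8 ∉ ((Z ∪ W) \ (W △ Y)) and 8 ∉ V, so 8 ∉ ((Z ∪ W) \ (W △ Y)) ∪ V

No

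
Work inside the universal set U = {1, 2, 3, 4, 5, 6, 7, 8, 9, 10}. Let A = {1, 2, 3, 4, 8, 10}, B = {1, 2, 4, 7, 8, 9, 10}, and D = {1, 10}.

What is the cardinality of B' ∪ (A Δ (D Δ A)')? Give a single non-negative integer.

8

B' = {3, 5, 6}
D Δ A = {2, 3, 4, 8}
(D Δ A)' = {1, 5, 6, 7, 9, 10}
A Δ (D Δ A)' = {2, 3, 4, 5, 6, 7, 8, 9}
B' ∪ (A Δ (D Δ A)') = {2, 3, 4, 5, 6, 7, 8, 9}
|B' ∪ (A Δ (D Δ A)')| = 8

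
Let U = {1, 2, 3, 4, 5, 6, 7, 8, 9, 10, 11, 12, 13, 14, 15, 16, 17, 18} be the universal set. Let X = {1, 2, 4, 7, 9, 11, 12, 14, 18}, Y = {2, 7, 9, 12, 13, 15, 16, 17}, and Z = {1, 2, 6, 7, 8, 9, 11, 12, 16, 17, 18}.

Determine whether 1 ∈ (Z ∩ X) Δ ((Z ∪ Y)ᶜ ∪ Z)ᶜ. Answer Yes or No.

1 ∈ Z and 1 ∈ X, so 1 ∈ Z ∩ X
1 ∈ Z and 1 ∉ Y, so 1 ∈ Z ∪ Y
1 ∉ (Z ∪ Y)ᶜ since 1 ∈ (Z ∪ Y)
1 ∉ (Z ∪ Y)ᶜ and 1 ∈ Z, so 1 ∈ (Z ∪ Y)ᶜ ∪ Z
1 ∉ ((Z ∪ Y)ᶜ ∪ Z)ᶜ since 1 ∈ ((Z ∪ Y)ᶜ ∪ Z)
1 ∈ (Z ∩ X) and 1 ∉ ((Z ∪ Y)ᶜ ∪ Z)ᶜ, so 1 ∈ (Z ∩ X) Δ ((Z ∪ Y)ᶜ ∪ Z)ᶜ

Yes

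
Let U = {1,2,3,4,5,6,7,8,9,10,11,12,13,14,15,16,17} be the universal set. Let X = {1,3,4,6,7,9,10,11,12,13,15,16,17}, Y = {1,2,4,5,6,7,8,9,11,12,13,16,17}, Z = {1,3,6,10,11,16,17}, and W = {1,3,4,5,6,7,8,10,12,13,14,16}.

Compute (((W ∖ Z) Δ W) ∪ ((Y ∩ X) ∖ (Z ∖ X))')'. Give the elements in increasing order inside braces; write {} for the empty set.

W ∖ Z = {4,5,7,8,12,13,14}
(W ∖ Z) Δ W = {1,3,6,10,16}
Y ∩ X = {1,4,6,7,9,11,12,13,16,17}
Z ∖ X = {}
(Y ∩ X) ∖ (Z ∖ X) = {1,4,6,7,9,11,12,13,16,17}
((Y ∩ X) ∖ (Z ∖ X))' = {2,3,5,8,10,14,15}
((W ∖ Z) Δ W) ∪ ((Y ∩ X) ∖ (Z ∖ X))' = {1,2,3,5,6,8,10,14,15,16}
(((W ∖ Z) Δ W) ∪ ((Y ∩ X) ∖ (Z ∖ X))')' = {4,7,9,11,12,13,17}

{4,7,9,11,12,13,17}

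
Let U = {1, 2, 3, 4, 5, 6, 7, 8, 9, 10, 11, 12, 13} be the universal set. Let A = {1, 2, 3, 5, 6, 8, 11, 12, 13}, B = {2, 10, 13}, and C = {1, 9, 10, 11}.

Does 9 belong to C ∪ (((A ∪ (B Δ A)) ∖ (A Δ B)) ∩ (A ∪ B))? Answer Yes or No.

Yes

9 ∉ B and 9 ∉ A, so 9 ∉ B Δ A
9 ∉ A and 9 ∉ (B Δ A), so 9 ∉ A ∪ (B Δ A)
9 ∉ A and 9 ∉ B, so 9 ∉ A Δ B
9 ∉ (A ∪ (B Δ A)) and 9 ∉ (A Δ B), so 9 ∉ (A ∪ (B Δ A)) ∖ (A Δ B)
9 ∉ A and 9 ∉ B, so 9 ∉ A ∪ B
9 ∉ ((A ∪ (B Δ A)) ∖ (A Δ B)) and 9 ∉ (A ∪ B), so 9 ∉ ((A ∪ (B Δ A)) ∖ (A Δ B)) ∩ (A ∪ B)
9 ∈ C and 9 ∉ (((A ∪ (B Δ A)) ∖ (A Δ B)) ∩ (A ∪ B)), so 9 ∈ C ∪ (((A ∪ (B Δ A)) ∖ (A Δ B)) ∩ (A ∪ B))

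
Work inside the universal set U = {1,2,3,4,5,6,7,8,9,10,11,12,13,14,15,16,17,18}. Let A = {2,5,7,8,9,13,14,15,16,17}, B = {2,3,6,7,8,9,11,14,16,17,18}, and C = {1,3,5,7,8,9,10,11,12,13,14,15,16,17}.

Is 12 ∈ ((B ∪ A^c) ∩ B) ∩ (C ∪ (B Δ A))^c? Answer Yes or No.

No

12 ∉ A, so 12 ∈ A^c
12 ∉ B and 12 ∈ A^c, so 12 ∈ B ∪ A^c
12 ∈ (B ∪ A^c) and 12 ∉ B, so 12 ∉ (B ∪ A^c) ∩ B
12 ∉ B and 12 ∉ A, so 12 ∉ B Δ A
12 ∈ C and 12 ∉ (B Δ A), so 12 ∈ C ∪ (B Δ A)
12 ∉ (C ∪ (B Δ A))^c since 12 ∈ (C ∪ (B Δ A))
12 ∉ ((B ∪ A^c) ∩ B) and 12 ∉ (C ∪ (B Δ A))^c, so 12 ∉ ((B ∪ A^c) ∩ B) ∩ (C ∪ (B Δ A))^c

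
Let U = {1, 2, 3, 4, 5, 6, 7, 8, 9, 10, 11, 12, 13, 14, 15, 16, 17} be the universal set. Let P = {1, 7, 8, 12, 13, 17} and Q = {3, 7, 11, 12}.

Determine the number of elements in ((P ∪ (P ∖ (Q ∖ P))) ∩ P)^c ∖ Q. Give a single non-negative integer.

Q ∖ P = {3, 11}
P ∖ (Q ∖ P) = {1, 7, 8, 12, 13, 17}
P ∪ (P ∖ (Q ∖ P)) = {1, 7, 8, 12, 13, 17}
(P ∪ (P ∖ (Q ∖ P))) ∩ P = {1, 7, 8, 12, 13, 17}
((P ∪ (P ∖ (Q ∖ P))) ∩ P)^c = {2, 3, 4, 5, 6, 9, 10, 11, 14, 15, 16}
((P ∪ (P ∖ (Q ∖ P))) ∩ P)^c ∖ Q = {2, 4, 5, 6, 9, 10, 14, 15, 16}
|((P ∪ (P ∖ (Q ∖ P))) ∩ P)^c ∖ Q| = 9

9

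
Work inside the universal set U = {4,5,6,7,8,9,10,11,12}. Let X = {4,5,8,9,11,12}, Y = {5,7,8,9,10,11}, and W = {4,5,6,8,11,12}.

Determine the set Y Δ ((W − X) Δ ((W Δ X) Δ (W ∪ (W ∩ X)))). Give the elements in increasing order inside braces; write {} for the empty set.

{4,6,7,10,12}

W − X = {6}
W Δ X = {6,9}
W ∩ X = {4,5,8,11,12}
W ∪ (W ∩ X) = {4,5,6,8,11,12}
(W Δ X) Δ (W ∪ (W ∩ X)) = {4,5,8,9,11,12}
(W − X) Δ ((W Δ X) Δ (W ∪ (W ∩ X))) = {4,5,6,8,9,11,12}
Y Δ ((W − X) Δ ((W Δ X) Δ (W ∪ (W ∩ X)))) = {4,6,7,10,12}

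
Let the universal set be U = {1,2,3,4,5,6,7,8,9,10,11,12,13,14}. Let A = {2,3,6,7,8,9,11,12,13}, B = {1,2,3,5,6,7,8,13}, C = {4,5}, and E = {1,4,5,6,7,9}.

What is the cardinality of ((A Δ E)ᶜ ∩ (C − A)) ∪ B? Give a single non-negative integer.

A Δ E = {1,2,3,4,5,8,11,12,13}
(A Δ E)ᶜ = {6,7,9,10,14}
C − A = {4,5}
(A Δ E)ᶜ ∩ (C − A) = {}
((A Δ E)ᶜ ∩ (C − A)) ∪ B = {1,2,3,5,6,7,8,13}
|((A Δ E)ᶜ ∩ (C − A)) ∪ B| = 8

8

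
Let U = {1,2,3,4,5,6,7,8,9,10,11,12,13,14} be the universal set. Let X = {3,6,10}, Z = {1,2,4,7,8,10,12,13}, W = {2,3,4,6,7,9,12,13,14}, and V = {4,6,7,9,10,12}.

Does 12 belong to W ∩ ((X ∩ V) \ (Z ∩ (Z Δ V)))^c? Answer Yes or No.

Yes

12 ∉ X and 12 ∈ V, so 12 ∉ X ∩ V
12 ∈ Z and 12 ∈ V, so 12 ∉ Z Δ V
12 ∈ Z and 12 ∉ (Z Δ V), so 12 ∉ Z ∩ (Z Δ V)
12 ∉ (X ∩ V) and 12 ∉ (Z ∩ (Z Δ V)), so 12 ∉ (X ∩ V) \ (Z ∩ (Z Δ V))
12 ∈ ((X ∩ V) \ (Z ∩ (Z Δ V)))^c since 12 ∉ ((X ∩ V) \ (Z ∩ (Z Δ V)))
12 ∈ W and 12 ∈ ((X ∩ V) \ (Z ∩ (Z Δ V)))^c, so 12 ∈ W ∩ ((X ∩ V) \ (Z ∩ (Z Δ V)))^c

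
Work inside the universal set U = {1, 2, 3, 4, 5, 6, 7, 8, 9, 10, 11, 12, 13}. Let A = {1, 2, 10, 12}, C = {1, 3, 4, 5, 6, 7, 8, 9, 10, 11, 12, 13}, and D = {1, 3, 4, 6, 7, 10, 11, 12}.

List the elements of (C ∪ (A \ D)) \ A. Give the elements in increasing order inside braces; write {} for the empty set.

A \ D = {2}
C ∪ (A \ D) = {1, 2, 3, 4, 5, 6, 7, 8, 9, 10, 11, 12, 13}
(C ∪ (A \ D)) \ A = {3, 4, 5, 6, 7, 8, 9, 11, 13}

{3, 4, 5, 6, 7, 8, 9, 11, 13}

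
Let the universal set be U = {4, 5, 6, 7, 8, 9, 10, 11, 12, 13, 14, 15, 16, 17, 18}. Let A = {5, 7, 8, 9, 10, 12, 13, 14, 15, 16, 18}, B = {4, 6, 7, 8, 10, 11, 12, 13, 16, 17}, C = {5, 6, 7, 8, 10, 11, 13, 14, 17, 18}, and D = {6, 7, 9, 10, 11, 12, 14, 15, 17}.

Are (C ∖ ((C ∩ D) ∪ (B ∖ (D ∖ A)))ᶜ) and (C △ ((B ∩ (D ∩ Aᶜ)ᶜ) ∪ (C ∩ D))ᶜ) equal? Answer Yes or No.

C ∩ D = {6, 7, 10, 11, 14, 17}
D ∖ A = {6, 11, 17}
B ∖ (D ∖ A) = {4, 7, 8, 10, 12, 13, 16}
(C ∩ D) ∪ (B ∖ (D ∖ A)) = {4, 6, 7, 8, 10, 11, 12, 13, 14, 16, 17}
((C ∩ D) ∪ (B ∖ (D ∖ A)))ᶜ = {5, 9, 15, 18}
C ∖ ((C ∩ D) ∪ (B ∖ (D ∖ A)))ᶜ = {6, 7, 8, 10, 11, 13, 14, 17}
Aᶜ = {4, 6, 11, 17}
D ∩ Aᶜ = {6, 11, 17}
(D ∩ Aᶜ)ᶜ = {4, 5, 7, 8, 9, 10, 12, 13, 14, 15, 16, 18}
B ∩ (D ∩ Aᶜ)ᶜ = {4, 7, 8, 10, 12, 13, 16}
(B ∩ (D ∩ Aᶜ)ᶜ) ∪ (C ∩ D) = {4, 6, 7, 8, 10, 11, 12, 13, 14, 16, 17}
((B ∩ (D ∩ Aᶜ)ᶜ) ∪ (C ∩ D))ᶜ = {5, 9, 15, 18}
C △ ((B ∩ (D ∩ Aᶜ)ᶜ) ∪ (C ∩ D))ᶜ = {6, 7, 8, 9, 10, 11, 13, 14, 15, 17}
9 ∈ C △ ((B ∩ (D ∩ Aᶜ)ᶜ) ∪ (C ∩ D))ᶜ but 9 ∉ C ∖ ((C ∩ D) ∪ (B ∖ (D ∖ A)))ᶜ, so they differ.

No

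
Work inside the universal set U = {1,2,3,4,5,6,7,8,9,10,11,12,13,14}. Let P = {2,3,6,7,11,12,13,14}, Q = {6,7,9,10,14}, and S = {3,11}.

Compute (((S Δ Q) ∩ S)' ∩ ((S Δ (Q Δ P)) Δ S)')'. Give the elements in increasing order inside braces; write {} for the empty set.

S Δ Q = {3,6,7,9,10,11,14}
(S Δ Q) ∩ S = {3,11}
((S Δ Q) ∩ S)' = {1,2,4,5,6,7,8,9,10,12,13,14}
Q Δ P = {2,3,9,10,11,12,13}
S Δ (Q Δ P) = {2,9,10,12,13}
(S Δ (Q Δ P)) Δ S = {2,3,9,10,11,12,13}
((S Δ (Q Δ P)) Δ S)' = {1,4,5,6,7,8,14}
((S Δ Q) ∩ S)' ∩ ((S Δ (Q Δ P)) Δ S)' = {1,4,5,6,7,8,14}
(((S Δ Q) ∩ S)' ∩ ((S Δ (Q Δ P)) Δ S)')' = {2,3,9,10,11,12,13}

{2,3,9,10,11,12,13}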